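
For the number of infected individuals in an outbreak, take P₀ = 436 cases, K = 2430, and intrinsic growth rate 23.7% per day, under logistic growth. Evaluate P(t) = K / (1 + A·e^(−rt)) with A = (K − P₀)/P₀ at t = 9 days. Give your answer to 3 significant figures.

≈ 1,580 cases

A = (2430 − 436)/436 = 4.57339
P(9) = 2430 / (1 + 4.57339·e^(−0.237·9)) = 2430 / (1 + 4.57339·0.118481)
= 2430 / 1.54186 ≈ 1576.02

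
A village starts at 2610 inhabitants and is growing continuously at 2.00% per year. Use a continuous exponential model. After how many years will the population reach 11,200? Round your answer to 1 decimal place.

t ≈ 72.8 years

11200 = 2610 · e^(0.02·t)
t = ln(11200/2610) / 0.02 = ln(4.29119) / 0.02 = 1.45656 / 0.02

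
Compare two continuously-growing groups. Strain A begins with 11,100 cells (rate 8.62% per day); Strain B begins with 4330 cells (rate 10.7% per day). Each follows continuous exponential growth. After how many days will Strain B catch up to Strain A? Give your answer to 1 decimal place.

t ≈ 45.3 days

11100·e^(0.0862t) = 4330·e^(0.107t)
11100/4330 = e^((0.107 − 0.0862)t) → ln(2.56351) = 0.0208·t
t = 0.94138 / 0.0208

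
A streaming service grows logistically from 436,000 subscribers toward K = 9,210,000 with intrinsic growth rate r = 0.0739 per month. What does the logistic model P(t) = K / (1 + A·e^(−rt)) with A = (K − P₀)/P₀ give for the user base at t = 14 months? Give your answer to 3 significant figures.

A = (9210000 − 436000)/436000 = 20.12385
P(14) = 9210000 / (1 + 20.12385·e^(−0.0739·14)) = 9210000 / (1 + 20.12385·0.355368)
= 9210000 / 8.15138 ≈ 1129869.55

≈ 1,130,000 subscribers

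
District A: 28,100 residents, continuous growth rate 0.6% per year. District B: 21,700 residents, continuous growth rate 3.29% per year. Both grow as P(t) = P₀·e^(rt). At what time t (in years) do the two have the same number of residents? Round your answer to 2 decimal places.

28100·e^(0.006t) = 21700·e^(0.0329t)
28100/21700 = e^((0.0329 − 0.006)t) → ln(1.29493) = 0.0269·t
t = 0.25846 / 0.0269

t ≈ 9.61 years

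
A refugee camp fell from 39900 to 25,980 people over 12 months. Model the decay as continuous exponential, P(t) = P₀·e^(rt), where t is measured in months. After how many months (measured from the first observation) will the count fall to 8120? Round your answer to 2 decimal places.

r = ln(25980/39900) / 12 ≈ -0.035754 per month
t = ln(8120/39900) / r = -1.59205 / -0.035754 ≈ 44.528

t ≈ 44.53 months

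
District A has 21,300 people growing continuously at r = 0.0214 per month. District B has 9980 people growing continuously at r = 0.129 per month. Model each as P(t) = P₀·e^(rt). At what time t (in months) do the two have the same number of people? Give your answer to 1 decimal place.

t ≈ 7.0 months

21300·e^(0.0214t) = 9980·e^(0.129t)
21300/9980 = e^((0.129 − 0.0214)t) → ln(2.13427) = 0.1076·t
t = 0.75812 / 0.1076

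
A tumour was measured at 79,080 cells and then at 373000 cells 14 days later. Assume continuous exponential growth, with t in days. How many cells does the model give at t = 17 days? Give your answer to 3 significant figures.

r = ln(373000/79080) / 14 ≈ 0.110794 per day
P(17) = 79080 · e^(0.110794·17) = 79080 · 6.57649 ≈ 520068.71

≈ 520,000 cells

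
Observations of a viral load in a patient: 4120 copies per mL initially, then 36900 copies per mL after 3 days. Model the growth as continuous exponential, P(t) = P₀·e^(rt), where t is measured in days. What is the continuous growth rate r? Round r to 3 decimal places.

r ≈ 0.731 per day

36900 = 4120 · e^(r·3)
e^(3r) = 36900/4120 = 8.95631
r = ln(8.95631) / 3 = 2.19236 / 3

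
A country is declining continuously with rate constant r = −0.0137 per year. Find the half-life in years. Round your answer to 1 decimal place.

half-life ≈ 50.6 years

half-life = ln(2) / |r| = 0.69315 / 0.0137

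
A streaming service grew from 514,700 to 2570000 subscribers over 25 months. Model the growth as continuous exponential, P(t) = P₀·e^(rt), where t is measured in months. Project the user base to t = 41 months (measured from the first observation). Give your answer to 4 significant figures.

≈ 7,193,000 subscribers

r = ln(2570000/514700) / 25 ≈ 0.064323 per month
P(41) = 514700 · e^(0.064323·41) = 514700 · 13.97467 ≈ 7192761.41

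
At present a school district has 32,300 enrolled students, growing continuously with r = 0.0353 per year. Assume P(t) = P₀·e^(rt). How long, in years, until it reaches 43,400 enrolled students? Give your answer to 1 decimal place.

t ≈ 8.4 years

43400 = 32300 · e^(0.0353·t)
t = ln(43400/32300) / 0.0353 = ln(1.34365) / 0.0353 = 0.29539 / 0.0353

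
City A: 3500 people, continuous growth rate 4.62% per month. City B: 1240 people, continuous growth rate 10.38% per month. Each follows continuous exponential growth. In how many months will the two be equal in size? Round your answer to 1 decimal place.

3500·e^(0.0462t) = 1240·e^(0.1038t)
3500/1240 = e^((0.1038 − 0.0462)t) → ln(2.82258) = 0.0576·t
t = 1.03765 / 0.0576

t ≈ 18.0 months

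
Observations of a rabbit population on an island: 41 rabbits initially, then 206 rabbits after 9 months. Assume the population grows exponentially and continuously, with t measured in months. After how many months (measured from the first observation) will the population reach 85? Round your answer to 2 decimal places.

r = ln(206/41) / 9 ≈ 0.179367 per month
t = ln(85/41) / r = 0.72908 / 0.179367 ≈ 4.065

t ≈ 4.06 months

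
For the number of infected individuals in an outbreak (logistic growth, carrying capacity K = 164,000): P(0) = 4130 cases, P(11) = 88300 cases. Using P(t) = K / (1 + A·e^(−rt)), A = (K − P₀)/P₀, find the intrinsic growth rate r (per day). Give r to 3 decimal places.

A = (164000 − 4130)/4130 = 38.70944
88300 = 164000/(1 + 38.70944·e^(−r·11)) → e^(−11r) = (1.8573 − 1)/38.70944 = 0.022147
r = −ln(0.022147)/11 = 3.81005/11

r ≈ 0.346 per day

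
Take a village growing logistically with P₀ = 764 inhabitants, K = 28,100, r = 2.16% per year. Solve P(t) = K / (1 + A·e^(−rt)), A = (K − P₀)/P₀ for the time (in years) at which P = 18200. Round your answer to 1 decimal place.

t ≈ 193.8 years

A = (28100 − 764)/764 = 35.7801
18200 = 28100/(1 + 35.7801·e^(−0.0216t)) → 1 + 35.7801·e^(−0.0216t) = 1.54396
e^(−0.0216t) = 0.015203 → t = ln(65.77757)/0.0216 = 4.18628/0.0216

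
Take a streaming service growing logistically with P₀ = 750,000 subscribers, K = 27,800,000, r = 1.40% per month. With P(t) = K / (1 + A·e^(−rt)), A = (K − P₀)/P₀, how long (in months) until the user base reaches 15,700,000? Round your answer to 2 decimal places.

A = (27800000 − 750000)/750000 = 36.06667
15700000 = 27800000/(1 + 36.06667·e^(−0.014t)) → 1 + 36.06667·e^(−0.014t) = 1.7707
e^(−0.014t) = 0.021369 → t = ln(46.79725)/0.014 = 3.84582/0.014

t ≈ 274.70 months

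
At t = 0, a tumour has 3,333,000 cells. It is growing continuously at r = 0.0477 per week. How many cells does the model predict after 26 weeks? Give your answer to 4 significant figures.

≈ 11,520,000 cells

P(26) = 3333000 · e^(0.0477·26) = 3333000 · e^(1.2402)
= 3333000 · 3.4563 ≈ 11519863.42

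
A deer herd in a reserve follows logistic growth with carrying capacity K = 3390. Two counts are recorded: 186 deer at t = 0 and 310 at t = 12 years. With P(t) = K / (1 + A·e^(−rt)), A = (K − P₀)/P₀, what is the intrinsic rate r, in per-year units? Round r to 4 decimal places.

r ≈ 0.0459 per year

A = (3390 − 186)/186 = 17.22581
310 = 3390/(1 + 17.22581·e^(−r·12)) → e^(−12r) = (10.93548 − 1)/17.22581 = 0.576779
r = −ln(0.576779)/12 = 0.5503/12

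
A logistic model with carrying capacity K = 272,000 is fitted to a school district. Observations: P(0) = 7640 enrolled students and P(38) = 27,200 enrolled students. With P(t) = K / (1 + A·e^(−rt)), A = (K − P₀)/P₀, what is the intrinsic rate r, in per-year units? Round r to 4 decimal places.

A = (272000 − 7640)/7640 = 34.60209
27200 = 272000/(1 + 34.60209·e^(−r·38)) → e^(−38r) = (10 − 1)/34.60209 = 0.2601
r = −ln(0.2601)/38 = 1.34669/38

r ≈ 0.0354 per year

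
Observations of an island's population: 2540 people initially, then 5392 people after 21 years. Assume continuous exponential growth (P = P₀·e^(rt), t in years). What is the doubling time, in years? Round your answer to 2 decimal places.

r = ln(5392/2540) / 21 = ln(2.12283) / 21 ≈ 0.035845 per year
doubling time = ln 2 / |r| = 0.69315 / 0.035845

doubling time ≈ 19.34 years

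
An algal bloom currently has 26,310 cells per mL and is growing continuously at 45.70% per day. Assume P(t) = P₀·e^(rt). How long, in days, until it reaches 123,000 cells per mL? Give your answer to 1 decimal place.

t ≈ 3.4 days

123000 = 26310 · e^(0.457·t)
t = ln(123000/26310) / 0.457 = ln(4.67503) / 0.457 = 1.54224 / 0.457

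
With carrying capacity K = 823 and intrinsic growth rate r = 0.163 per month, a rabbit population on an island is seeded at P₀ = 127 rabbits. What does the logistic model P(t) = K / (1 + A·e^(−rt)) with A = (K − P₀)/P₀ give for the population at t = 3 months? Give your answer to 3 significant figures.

A = (823 − 127)/127 = 5.48031
P(3) = 823 / (1 + 5.48031·e^(−0.163·3)) = 823 / (1 + 5.48031·0.613239)
= 823 / 4.36074 ≈ 188.73

≈ 189 rabbits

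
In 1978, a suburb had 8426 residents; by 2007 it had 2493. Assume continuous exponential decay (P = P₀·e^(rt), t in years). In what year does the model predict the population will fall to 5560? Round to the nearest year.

year 1988

r = ln(2493/8426) / 29 = -1.21784/29 ≈ -0.041994 per year
t = ln(5560/8426) / r = -0.41572/-0.041994 ≈ 9.9 years after 1978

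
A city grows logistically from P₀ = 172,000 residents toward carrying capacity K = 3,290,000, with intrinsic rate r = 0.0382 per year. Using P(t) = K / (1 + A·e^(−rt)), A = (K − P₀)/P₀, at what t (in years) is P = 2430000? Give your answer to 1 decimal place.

A = (3290000 − 172000)/172000 = 18.12791
2430000 = 3290000/(1 + 18.12791·e^(−0.0382t)) → 1 + 18.12791·e^(−0.0382t) = 1.35391
e^(−0.0382t) = 0.019523 → t = ln(51.22188)/0.0382 = 3.93617/0.0382

t ≈ 103.0 years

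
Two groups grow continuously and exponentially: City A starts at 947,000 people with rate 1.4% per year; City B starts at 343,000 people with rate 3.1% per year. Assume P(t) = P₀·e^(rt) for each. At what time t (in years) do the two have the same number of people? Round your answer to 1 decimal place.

t ≈ 59.7 years

947000·e^(0.014t) = 343000·e^(0.031t)
947000/343000 = e^((0.031 − 0.014)t) → ln(2.76093) = 0.017·t
t = 1.01557 / 0.017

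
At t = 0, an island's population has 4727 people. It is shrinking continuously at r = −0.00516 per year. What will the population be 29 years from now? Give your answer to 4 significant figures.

P(29) = 4727 · e^(-0.00516·29) = 4727 · e^(-0.14964)
= 4727 · 0.86102 ≈ 4070.03

≈ 4,070 people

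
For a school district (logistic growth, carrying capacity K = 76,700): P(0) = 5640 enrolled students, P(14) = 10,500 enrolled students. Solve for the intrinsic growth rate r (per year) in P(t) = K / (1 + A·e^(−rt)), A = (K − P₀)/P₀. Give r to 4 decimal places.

A = (76700 − 5640)/5640 = 12.59929
10500 = 76700/(1 + 12.59929·e^(−r·14)) → e^(−14r) = (7.30476 − 1)/12.59929 = 0.500406
r = −ln(0.500406)/14 = 0.69234/14

r ≈ 0.0495 per year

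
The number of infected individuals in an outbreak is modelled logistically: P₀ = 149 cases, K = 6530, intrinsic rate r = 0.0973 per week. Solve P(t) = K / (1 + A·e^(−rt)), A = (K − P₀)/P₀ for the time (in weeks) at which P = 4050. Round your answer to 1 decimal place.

t ≈ 43.7 weeks

A = (6530 − 149)/149 = 42.8255
4050 = 6530/(1 + 42.8255·e^(−0.0973t)) → 1 + 42.8255·e^(−0.0973t) = 1.61235
e^(−0.0973t) = 0.014299 → t = ln(69.93681)/0.0973 = 4.24759/0.0973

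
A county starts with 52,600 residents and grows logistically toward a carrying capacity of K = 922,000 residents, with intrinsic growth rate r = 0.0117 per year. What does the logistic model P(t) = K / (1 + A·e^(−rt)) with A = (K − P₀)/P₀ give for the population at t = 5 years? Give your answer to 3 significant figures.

≈ 55,600 residents

A = (922000 − 52600)/52600 = 16.52852
P(5) = 922000 / (1 + 16.52852·e^(−0.0117·5)) = 922000 / (1 + 16.52852·0.943178)
= 922000 / 16.58934 ≈ 55577.87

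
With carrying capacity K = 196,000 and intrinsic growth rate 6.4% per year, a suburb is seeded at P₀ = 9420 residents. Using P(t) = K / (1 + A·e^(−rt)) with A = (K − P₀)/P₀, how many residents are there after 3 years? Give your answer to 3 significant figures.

A = (196000 − 9420)/9420 = 19.80679
P(3) = 196000 / (1 + 19.80679·e^(−0.064·3)) = 196000 / (1 + 19.80679·0.825307)
= 196000 / 17.34668 ≈ 11298.99

≈ 11,300 residents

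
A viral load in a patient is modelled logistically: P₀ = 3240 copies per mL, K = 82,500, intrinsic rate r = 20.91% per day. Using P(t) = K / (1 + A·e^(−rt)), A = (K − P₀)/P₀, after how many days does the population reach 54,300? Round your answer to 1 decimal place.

t ≈ 18.4 days

A = (82500 − 3240)/3240 = 24.46296
54300 = 82500/(1 + 24.46296·e^(−0.2091t)) → 1 + 24.46296·e^(−0.2091t) = 1.51934
e^(−0.2091t) = 0.02123 → t = ln(47.10422)/0.2091 = 3.85236/0.2091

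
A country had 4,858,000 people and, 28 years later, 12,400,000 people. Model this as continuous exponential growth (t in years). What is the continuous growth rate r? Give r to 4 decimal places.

r ≈ 0.0335 per year

12400000 = 4858000 · e^(r·28)
e^(28r) = 12400000/4858000 = 2.55249
r = ln(2.55249) / 28 = 0.93707 / 28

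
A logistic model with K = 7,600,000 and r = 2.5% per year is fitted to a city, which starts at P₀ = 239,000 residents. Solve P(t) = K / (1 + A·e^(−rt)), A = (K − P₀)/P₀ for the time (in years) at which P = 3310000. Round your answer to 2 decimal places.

t ≈ 126.73 years

A = (7600000 − 239000)/239000 = 30.79916
3310000 = 7600000/(1 + 30.79916·e^(−0.025t)) → 1 + 30.79916·e^(−0.025t) = 2.29607
e^(−0.025t) = 0.042081 → t = ln(23.76346)/0.025 = 3.16815/0.025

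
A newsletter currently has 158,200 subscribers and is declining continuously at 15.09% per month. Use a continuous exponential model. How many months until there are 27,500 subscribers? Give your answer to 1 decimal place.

27500 = 158200 · e^(-0.1509·t)
t = ln(27500/158200) / -0.1509 = ln(0.17383) / -0.1509 = -1.74967 / -0.1509

t ≈ 11.6 months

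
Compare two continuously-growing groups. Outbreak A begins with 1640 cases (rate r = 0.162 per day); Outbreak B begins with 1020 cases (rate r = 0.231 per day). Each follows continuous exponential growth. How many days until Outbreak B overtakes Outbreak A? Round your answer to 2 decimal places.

t ≈ 6.88 days

1640·e^(0.162t) = 1020·e^(0.231t)
1640/1020 = e^((0.231 − 0.162)t) → ln(1.60784) = 0.069·t
t = 0.47489 / 0.069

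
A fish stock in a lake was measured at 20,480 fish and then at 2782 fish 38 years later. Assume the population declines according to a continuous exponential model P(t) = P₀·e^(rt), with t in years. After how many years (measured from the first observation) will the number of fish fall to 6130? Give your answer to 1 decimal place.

t ≈ 23.0 years

r = ln(2782/20480) / 38 ≈ -0.052534 per year
t = ln(6130/20480) / r = -1.20625 / -0.052534 ≈ 22.962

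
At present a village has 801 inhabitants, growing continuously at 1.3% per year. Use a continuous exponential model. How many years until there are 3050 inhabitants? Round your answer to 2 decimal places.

3050 = 801 · e^(0.013·t)
t = ln(3050/801) / 0.013 = ln(3.80774) / 0.013 = 1.33704 / 0.013

t ≈ 102.85 years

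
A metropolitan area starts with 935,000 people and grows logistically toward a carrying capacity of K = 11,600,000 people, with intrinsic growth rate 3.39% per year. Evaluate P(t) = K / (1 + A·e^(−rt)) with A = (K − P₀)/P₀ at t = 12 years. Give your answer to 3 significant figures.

≈ 1,350,000 people

A = (11600000 − 935000)/935000 = 11.40642
P(12) = 11600000 / (1 + 11.40642·e^(−0.0339·12)) = 11600000 / (1 + 11.40642·0.665777)
= 11600000 / 8.59413 ≈ 1349757.88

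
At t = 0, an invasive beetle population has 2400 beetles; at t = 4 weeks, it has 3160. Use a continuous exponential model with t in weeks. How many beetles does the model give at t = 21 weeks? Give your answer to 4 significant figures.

≈ 10,170 beetles

r = ln(3160/2400) / 4 ≈ 0.068776 per week
P(21) = 2400 · e^(0.068776·21) = 2400 · 4.23885 ≈ 10173.24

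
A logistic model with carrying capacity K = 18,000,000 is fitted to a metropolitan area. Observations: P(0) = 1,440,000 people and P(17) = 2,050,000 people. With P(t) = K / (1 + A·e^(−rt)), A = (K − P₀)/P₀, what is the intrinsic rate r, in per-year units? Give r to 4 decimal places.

r ≈ 0.0230 per year

A = (18000000 − 1440000)/1440000 = 11.5
2050000 = 18000000/(1 + 11.5·e^(−r·17)) → e^(−17r) = (8.78049 − 1)/11.5 = 0.676564
r = −ln(0.676564)/17 = 0.39073/17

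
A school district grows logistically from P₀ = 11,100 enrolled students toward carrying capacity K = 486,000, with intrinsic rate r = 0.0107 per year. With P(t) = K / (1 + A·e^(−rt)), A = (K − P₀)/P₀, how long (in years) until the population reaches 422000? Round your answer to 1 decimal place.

t ≈ 527.3 years

A = (486000 − 11100)/11100 = 42.78378
422000 = 486000/(1 + 42.78378·e^(−0.0107t)) → 1 + 42.78378·e^(−0.0107t) = 1.15166
e^(−0.0107t) = 0.003545 → t = ln(282.10557)/0.0107 = 5.64228/0.0107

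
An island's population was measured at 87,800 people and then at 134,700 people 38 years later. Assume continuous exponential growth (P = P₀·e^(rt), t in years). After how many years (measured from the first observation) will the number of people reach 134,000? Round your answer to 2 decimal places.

r = ln(134700/87800) / 38 ≈ 0.011263 per year
t = ln(134000/87800) / r = 0.42278 / 0.011263 ≈ 37.537

t ≈ 37.54 years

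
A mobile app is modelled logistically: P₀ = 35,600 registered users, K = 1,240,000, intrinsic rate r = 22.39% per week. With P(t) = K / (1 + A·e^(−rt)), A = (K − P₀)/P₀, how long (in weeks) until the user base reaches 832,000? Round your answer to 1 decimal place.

A = (1240000 − 35600)/35600 = 33.83146
832000 = 1240000/(1 + 33.83146·e^(−0.2239t)) → 1 + 33.83146·e^(−0.2239t) = 1.49038
e^(−0.2239t) = 0.014495 → t = ln(68.98965)/0.2239 = 4.23396/0.2239

t ≈ 18.9 weeks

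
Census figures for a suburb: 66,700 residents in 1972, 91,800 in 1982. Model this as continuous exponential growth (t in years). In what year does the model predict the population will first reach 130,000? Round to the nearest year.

r = ln(91800/66700) / 10 = 0.31941/10 ≈ 0.031941 per year
t = ln(130000/66700) / r = 0.66733/0.031941 ≈ 20.89 years after 1972

year 1993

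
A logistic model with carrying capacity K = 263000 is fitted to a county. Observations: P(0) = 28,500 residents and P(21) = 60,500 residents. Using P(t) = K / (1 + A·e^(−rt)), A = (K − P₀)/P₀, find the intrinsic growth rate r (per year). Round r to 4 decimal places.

r ≈ 0.0428 per year

A = (263000 − 28500)/28500 = 8.22807
60500 = 263000/(1 + 8.22807·e^(−r·21)) → e^(−21r) = (4.34711 − 1)/8.22807 = 0.406791
r = −ln(0.406791)/21 = 0.89945/21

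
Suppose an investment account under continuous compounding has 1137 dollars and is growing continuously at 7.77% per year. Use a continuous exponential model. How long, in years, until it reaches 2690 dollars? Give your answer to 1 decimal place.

2690 = 1137 · e^(0.0777·t)
t = ln(2690/1137) / 0.0777 = ln(2.36588) / 0.0777 = 0.86115 / 0.0777

t ≈ 11.1 years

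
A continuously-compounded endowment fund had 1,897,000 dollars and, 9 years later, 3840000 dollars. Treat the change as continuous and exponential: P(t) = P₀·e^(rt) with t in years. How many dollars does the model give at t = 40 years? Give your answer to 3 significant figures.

r = ln(3840000/1897000) / 9 ≈ 0.078355 per year
P(40) = 1897000 · e^(0.078355·40) = 1897000 · 22.97063 ≈ 43575280.44

≈ 43,600,000 dollars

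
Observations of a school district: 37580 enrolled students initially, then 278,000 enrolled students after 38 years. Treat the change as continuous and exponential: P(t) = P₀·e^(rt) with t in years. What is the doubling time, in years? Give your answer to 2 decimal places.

r = ln(278000/37580) / 38 = ln(7.39755) / 38 ≈ 0.052662 per year
doubling time = ln 2 / |r| = 0.69315 / 0.052662

doubling time ≈ 13.16 years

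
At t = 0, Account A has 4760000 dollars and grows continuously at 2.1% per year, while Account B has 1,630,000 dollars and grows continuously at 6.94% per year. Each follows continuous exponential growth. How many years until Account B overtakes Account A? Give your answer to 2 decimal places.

4760000·e^(0.021t) = 1630000·e^(0.0694t)
4760000/1630000 = e^((0.0694 − 0.021)t) → ln(2.92025) = 0.0484·t
t = 1.07167 / 0.0484

t ≈ 22.14 years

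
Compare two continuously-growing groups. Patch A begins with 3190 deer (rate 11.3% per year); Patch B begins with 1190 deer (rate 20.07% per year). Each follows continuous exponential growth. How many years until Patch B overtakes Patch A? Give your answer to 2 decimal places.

t ≈ 11.24 years

3190·e^(0.113t) = 1190·e^(0.2007t)
3190/1190 = e^((0.2007 − 0.113)t) → ln(2.68067) = 0.0877·t
t = 0.98607 / 0.0877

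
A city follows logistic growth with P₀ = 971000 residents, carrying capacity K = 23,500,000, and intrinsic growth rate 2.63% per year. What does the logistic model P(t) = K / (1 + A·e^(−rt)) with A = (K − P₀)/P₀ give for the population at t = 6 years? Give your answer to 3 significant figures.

A = (23500000 − 971000)/971000 = 23.20185
P(6) = 23500000 / (1 + 23.20185·e^(−0.0263·6)) = 23500000 / (1 + 23.20185·0.854021)
= 23500000 / 20.81486 ≈ 1129001.09

≈ 1,130,000 residents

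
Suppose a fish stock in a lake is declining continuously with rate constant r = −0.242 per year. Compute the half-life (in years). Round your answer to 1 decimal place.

half-life ≈ 2.9 years

half-life = ln(2) / |r| = 0.69315 / 0.242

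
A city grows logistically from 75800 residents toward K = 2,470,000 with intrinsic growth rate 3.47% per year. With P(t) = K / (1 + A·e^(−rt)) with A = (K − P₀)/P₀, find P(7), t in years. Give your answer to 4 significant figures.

≈ 95,830 residents

A = (2470000 − 75800)/75800 = 31.58575
P(7) = 2470000 / (1 + 31.58575·e^(−0.0347·7)) = 2470000 / (1 + 31.58575·0.78435)
= 2470000 / 25.77428 ≈ 95831.96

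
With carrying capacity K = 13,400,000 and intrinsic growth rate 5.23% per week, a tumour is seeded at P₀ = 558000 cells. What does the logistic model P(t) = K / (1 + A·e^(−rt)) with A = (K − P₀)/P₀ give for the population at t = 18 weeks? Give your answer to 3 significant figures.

≈ 1,340,000 cells

A = (13400000 − 558000)/558000 = 23.01434
P(18) = 13400000 / (1 + 23.01434·e^(−0.0523·18)) = 13400000 / (1 + 23.01434·0.390081)
= 13400000 / 9.97746 ≈ 1343026.73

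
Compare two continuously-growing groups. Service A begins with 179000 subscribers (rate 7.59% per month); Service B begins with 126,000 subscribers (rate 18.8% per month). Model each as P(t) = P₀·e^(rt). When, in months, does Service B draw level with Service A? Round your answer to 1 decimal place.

179000·e^(0.0759t) = 126000·e^(0.188t)
179000/126000 = e^((0.188 − 0.0759)t) → ln(1.42063) = 0.1121·t
t = 0.3511 / 0.1121

t ≈ 3.1 months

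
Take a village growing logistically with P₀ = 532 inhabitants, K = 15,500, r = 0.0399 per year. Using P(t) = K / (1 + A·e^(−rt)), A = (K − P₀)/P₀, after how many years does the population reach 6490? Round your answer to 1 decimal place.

A = (15500 − 532)/532 = 28.13534
6490 = 15500/(1 + 28.13534·e^(−0.0399t)) → 1 + 28.13534·e^(−0.0399t) = 2.38829
e^(−0.0399t) = 0.049343 → t = ln(20.26619)/0.0399 = 3.00895/0.0399

t ≈ 75.4 years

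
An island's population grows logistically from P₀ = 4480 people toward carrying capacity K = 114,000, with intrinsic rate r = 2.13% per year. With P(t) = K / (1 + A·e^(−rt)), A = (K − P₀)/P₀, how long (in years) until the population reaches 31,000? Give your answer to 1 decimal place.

t ≈ 103.8 years

A = (114000 − 4480)/4480 = 24.44643
31000 = 114000/(1 + 24.44643·e^(−0.0213t)) → 1 + 24.44643·e^(−0.0213t) = 3.67742
e^(−0.0213t) = 0.109522 → t = ln(9.13059)/0.0213 = 2.21163/0.0213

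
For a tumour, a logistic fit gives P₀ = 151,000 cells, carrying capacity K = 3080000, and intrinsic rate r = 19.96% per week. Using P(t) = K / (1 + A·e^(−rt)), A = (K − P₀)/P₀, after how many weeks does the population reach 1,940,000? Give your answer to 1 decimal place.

A = (3080000 − 151000)/151000 = 19.39735
1940000 = 3080000/(1 + 19.39735·e^(−0.1996t)) → 1 + 19.39735·e^(−0.1996t) = 1.58763
e^(−0.1996t) = 0.030294 → t = ln(33.00953)/0.1996 = 3.4968/0.1996

t ≈ 17.5 weeks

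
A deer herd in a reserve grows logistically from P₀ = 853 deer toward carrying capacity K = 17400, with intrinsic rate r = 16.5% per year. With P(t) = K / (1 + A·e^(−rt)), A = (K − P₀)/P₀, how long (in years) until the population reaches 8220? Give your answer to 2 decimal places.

t ≈ 17.30 years

A = (17400 − 853)/853 = 19.39859
8220 = 17400/(1 + 19.39859·e^(−0.165t)) → 1 + 19.39859·e^(−0.165t) = 2.11679
e^(−0.165t) = 0.057571 → t = ln(17.36998)/0.165 = 2.85474/0.165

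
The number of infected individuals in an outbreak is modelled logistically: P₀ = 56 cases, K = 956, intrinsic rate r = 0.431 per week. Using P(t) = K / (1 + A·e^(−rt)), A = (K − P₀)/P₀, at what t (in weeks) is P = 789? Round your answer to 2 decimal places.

A = (956 − 56)/56 = 16.07143
789 = 956/(1 + 16.07143·e^(−0.431t)) → 1 + 16.07143·e^(−0.431t) = 1.21166
e^(−0.431t) = 0.01317 → t = ln(75.93028)/0.431 = 4.32982/0.431

t ≈ 10.05 weeks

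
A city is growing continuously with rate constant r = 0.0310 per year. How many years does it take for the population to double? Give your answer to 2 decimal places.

doubling time = ln(2) / |r| = 0.69315 / 0.031

doubling time ≈ 22.36 years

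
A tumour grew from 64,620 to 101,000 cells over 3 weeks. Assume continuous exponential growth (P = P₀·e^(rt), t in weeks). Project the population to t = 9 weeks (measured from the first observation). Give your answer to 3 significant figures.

r = ln(101000/64620) / 3 ≈ 0.148866 per week
P(9) = 64620 · e^(0.148866·9) = 64620 · 3.81824 ≈ 246734.69

≈ 247,000 cells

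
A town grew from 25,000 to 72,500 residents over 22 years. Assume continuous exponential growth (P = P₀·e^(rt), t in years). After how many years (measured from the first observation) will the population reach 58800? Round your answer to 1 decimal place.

r = ln(72500/25000) / 22 ≈ 0.048396 per year
t = ln(58800/25000) / r = 0.85527 / 0.048396 ≈ 17.672

t ≈ 17.7 years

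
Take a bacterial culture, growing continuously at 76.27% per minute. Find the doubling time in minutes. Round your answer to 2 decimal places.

doubling time ≈ 0.91 minutes

doubling time = ln(2) / |r| = 0.69315 / 0.7627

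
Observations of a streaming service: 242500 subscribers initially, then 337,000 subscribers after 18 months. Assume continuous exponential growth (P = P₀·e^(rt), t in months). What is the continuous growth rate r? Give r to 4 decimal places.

337000 = 242500 · e^(r·18)
e^(18r) = 337000/242500 = 1.38969
r = ln(1.38969) / 18 = 0.32908 / 18

r ≈ 0.0183 per month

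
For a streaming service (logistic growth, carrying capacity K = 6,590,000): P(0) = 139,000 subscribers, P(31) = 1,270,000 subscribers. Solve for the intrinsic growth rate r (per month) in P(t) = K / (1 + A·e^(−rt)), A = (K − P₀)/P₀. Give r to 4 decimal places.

r ≈ 0.0776 per month

A = (6590000 − 139000)/139000 = 46.41007
1270000 = 6590000/(1 + 46.41007·e^(−r·31)) → e^(−31r) = (5.18898 − 1)/46.41007 = 0.09026
r = −ln(0.09026)/31 = 2.40506/31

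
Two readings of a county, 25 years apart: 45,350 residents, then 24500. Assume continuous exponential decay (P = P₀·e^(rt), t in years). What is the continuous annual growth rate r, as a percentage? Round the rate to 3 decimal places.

24500 = 45350 · e^(r·25)
e^(25r) = 24500/45350 = 0.54024
r = ln(0.54024) / 25 = -0.61574 / 25

r ≈ -2.463% per year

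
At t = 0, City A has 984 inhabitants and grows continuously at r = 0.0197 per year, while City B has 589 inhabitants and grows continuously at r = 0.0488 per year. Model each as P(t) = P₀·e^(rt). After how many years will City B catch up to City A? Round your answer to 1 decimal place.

984·e^(0.0197t) = 589·e^(0.0488t)
984/589 = e^((0.0488 − 0.0197)t) → ln(1.67063) = 0.0291·t
t = 0.5132 / 0.0291

t ≈ 17.6 years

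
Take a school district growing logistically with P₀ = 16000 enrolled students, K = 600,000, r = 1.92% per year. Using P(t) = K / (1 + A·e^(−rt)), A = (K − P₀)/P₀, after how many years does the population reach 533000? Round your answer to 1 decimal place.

A = (600000 − 16000)/16000 = 36.5
533000 = 600000/(1 + 36.5·e^(−0.0192t)) → 1 + 36.5·e^(−0.0192t) = 1.1257
e^(−0.0192t) = 0.003444 → t = ln(290.36567)/0.0192 = 5.67114/0.0192

t ≈ 295.4 years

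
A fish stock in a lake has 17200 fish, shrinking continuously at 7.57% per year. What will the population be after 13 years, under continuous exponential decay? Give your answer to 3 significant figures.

≈ 6,430 fish

P(13) = 17200 · e^(-0.0757·13) = 17200 · e^(-0.9841)
= 17200 · 0.37378 ≈ 6428.94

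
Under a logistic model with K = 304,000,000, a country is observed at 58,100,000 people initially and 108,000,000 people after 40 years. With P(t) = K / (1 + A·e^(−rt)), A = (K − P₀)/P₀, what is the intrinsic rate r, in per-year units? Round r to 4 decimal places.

r ≈ 0.0212 per year

A = (304000000 − 58100000)/58100000 = 4.23236
108000000 = 304000000/(1 + 4.23236·e^(−r·40)) → e^(−40r) = (2.81481 − 1)/4.23236 = 0.428795
r = −ln(0.428795)/40 = 0.84678/40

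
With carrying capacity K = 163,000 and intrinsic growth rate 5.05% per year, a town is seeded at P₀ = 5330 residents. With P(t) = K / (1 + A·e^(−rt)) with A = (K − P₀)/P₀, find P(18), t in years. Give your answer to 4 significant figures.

≈ 12,620 residents

A = (163000 − 5330)/5330 = 29.58161
P(18) = 163000 / (1 + 29.58161·e^(−0.0505·18)) = 163000 / (1 + 29.58161·0.402927)
= 163000 / 12.91923 ≈ 12616.85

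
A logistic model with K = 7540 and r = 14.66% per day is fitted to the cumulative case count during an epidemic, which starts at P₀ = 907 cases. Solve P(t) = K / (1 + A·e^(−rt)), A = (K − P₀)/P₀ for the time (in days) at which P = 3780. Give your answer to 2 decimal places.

t ≈ 13.61 days

A = (7540 − 907)/907 = 7.31312
3780 = 7540/(1 + 7.31312·e^(−0.1466t)) → 1 + 7.31312·e^(−0.1466t) = 1.99471
e^(−0.1466t) = 0.136017 → t = ln(7.35202)/0.1466 = 1.99498/0.1466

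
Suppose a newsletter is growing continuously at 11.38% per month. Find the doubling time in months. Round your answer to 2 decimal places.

doubling time = ln(2) / |r| = 0.69315 / 0.1138

doubling time ≈ 6.09 months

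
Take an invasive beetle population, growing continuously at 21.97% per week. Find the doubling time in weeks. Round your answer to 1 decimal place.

doubling time = ln(2) / |r| = 0.69315 / 0.2197

doubling time ≈ 3.2 weeks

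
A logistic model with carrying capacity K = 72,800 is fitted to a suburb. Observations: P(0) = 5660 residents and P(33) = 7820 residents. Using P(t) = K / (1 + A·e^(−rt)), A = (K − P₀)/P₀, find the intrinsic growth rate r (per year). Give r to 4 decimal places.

r ≈ 0.0108 per year

A = (72800 − 5660)/5660 = 11.86219
7820 = 72800/(1 + 11.86219·e^(−r·33)) → e^(−33r) = (9.30946 − 1)/11.86219 = 0.7005
r = −ln(0.7005)/33 = 0.35596/33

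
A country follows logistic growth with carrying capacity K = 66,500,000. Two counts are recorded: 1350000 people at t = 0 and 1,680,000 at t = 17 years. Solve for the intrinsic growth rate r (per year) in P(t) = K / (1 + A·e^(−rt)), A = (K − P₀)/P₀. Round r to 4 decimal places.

A = (66500000 − 1350000)/1350000 = 48.25926
1680000 = 66500000/(1 + 48.25926·e^(−r·17)) → e^(−17r) = (39.58333 − 1)/48.25926 = 0.799501
r = −ln(0.799501)/17 = 0.22377/17

r ≈ 0.0132 per year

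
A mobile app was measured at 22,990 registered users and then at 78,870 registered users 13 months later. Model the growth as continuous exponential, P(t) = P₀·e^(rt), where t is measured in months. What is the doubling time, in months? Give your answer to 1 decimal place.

r = ln(78870/22990) / 13 = ln(3.43062) / 13 ≈ 0.094826 per month
doubling time = ln 2 / |r| = 0.69315 / 0.094826

doubling time ≈ 7.3 months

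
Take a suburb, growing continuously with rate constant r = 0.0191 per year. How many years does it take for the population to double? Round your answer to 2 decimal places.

doubling time = ln(2) / |r| = 0.69315 / 0.0191

doubling time ≈ 36.29 years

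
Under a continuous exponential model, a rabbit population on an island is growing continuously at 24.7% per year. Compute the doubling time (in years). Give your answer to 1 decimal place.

doubling time ≈ 2.8 years

doubling time = ln(2) / |r| = 0.69315 / 0.247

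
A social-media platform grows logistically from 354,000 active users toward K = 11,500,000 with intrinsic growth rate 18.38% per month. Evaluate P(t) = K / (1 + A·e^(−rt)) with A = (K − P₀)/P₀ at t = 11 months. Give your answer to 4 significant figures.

≈ 2,225,000 active users

A = (11500000 − 354000)/354000 = 31.48588
P(11) = 11500000 / (1 + 31.48588·e^(−0.1838·11)) = 11500000 / (1 + 31.48588·0.132417)
= 11500000 / 5.16926 ≈ 2224688.92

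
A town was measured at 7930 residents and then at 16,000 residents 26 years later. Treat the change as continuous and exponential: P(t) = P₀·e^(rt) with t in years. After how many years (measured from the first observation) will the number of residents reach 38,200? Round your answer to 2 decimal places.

t ≈ 58.23 years

r = ln(16000/7930) / 26 ≈ 0.026998 per year
t = ln(38200/7930) / r = 1.57218 / 0.026998 ≈ 58.234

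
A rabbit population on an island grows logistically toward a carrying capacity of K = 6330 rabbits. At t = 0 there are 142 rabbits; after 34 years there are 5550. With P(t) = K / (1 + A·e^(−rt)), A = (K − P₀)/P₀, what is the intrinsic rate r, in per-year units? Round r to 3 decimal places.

A = (6330 − 142)/142 = 43.57746
5550 = 6330/(1 + 43.57746·e^(−r·34)) → e^(−34r) = (1.14054 − 1)/43.57746 = 0.003225
r = −ln(0.003225)/34 = 5.7368/34

r ≈ 0.169 per year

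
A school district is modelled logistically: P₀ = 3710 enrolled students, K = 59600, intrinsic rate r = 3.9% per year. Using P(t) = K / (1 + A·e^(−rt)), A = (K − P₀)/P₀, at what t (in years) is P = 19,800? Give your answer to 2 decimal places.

t ≈ 51.65 years

A = (59600 − 3710)/3710 = 15.06469
19800 = 59600/(1 + 15.06469·e^(−0.039t)) → 1 + 15.06469·e^(−0.039t) = 3.0101
e^(−0.039t) = 0.133431 → t = ln(7.49449)/0.039 = 2.01417/0.039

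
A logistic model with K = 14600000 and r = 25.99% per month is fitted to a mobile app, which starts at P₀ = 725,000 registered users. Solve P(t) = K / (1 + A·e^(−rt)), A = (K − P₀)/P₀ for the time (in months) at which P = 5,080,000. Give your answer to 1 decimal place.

A = (14600000 − 725000)/725000 = 19.13793
5080000 = 14600000/(1 + 19.13793·e^(−0.2599t)) → 1 + 19.13793·e^(−0.2599t) = 2.87402
e^(−0.2599t) = 0.097922 → t = ln(10.21226)/0.2599 = 2.32359/0.2599

t ≈ 8.9 months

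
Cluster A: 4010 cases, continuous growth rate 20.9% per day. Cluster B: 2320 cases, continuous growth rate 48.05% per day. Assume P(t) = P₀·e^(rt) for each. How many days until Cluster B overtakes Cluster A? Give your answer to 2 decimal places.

t ≈ 2.02 days

4010·e^(0.209t) = 2320·e^(0.4805t)
4010/2320 = e^((0.4805 − 0.209)t) → ln(1.72845) = 0.2715·t
t = 0.54722 / 0.2715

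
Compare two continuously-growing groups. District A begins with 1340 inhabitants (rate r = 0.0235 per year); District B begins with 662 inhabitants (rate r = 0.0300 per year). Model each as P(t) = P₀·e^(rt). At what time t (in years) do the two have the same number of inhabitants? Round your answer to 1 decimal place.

1340·e^(0.0235t) = 662·e^(0.03t)
1340/662 = e^((0.03 − 0.0235)t) → ln(2.02417) = 0.0065·t
t = 0.70516 / 0.0065

t ≈ 108.5 years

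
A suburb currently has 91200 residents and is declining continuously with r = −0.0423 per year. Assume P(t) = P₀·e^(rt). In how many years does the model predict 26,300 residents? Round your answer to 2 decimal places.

26300 = 91200 · e^(-0.0423·t)
t = ln(26300/91200) / -0.0423 = ln(0.28838) / -0.0423 = -1.24349 / -0.0423

t ≈ 29.40 years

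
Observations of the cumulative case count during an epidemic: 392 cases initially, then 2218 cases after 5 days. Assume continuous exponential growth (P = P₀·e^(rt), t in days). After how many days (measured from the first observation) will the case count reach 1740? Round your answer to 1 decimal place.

t ≈ 4.3 days

r = ln(2218/392) / 5 ≈ 0.34662 per day
t = ln(1740/392) / r = 1.49038 / 0.34662 ≈ 4.3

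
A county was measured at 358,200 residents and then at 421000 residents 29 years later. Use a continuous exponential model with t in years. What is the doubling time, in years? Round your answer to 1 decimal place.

doubling time ≈ 124.4 years

r = ln(421000/358200) / 29 = ln(1.17532) / 29 ≈ 0.00557 per year
doubling time = ln 2 / |r| = 0.69315 / 0.00557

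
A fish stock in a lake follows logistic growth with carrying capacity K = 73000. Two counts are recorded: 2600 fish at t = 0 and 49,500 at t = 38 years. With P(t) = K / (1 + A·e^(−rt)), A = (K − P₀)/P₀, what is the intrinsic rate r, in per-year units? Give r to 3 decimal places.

r ≈ 0.106 per year

A = (73000 − 2600)/2600 = 27.07692
49500 = 73000/(1 + 27.07692·e^(−r·38)) → e^(−38r) = (1.47475 − 1)/27.07692 = 0.017533
r = −ln(0.017533)/38 = 4.04365/38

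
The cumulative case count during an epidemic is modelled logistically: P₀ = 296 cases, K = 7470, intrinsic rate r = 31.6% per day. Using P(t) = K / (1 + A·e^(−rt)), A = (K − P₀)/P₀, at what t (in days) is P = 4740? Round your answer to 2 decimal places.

t ≈ 11.83 days

A = (7470 − 296)/296 = 24.23649
4740 = 7470/(1 + 24.23649·e^(−0.316t)) → 1 + 24.23649·e^(−0.316t) = 1.57595
e^(−0.316t) = 0.023764 → t = ln(42.08093)/0.316 = 3.73959/0.316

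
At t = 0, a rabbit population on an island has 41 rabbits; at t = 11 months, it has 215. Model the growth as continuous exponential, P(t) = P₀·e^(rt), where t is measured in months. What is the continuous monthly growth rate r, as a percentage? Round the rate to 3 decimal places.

215 = 41 · e^(r·11)
e^(11r) = 215/41 = 5.2439
r = ln(5.2439) / 11 = 1.65707 / 11

r ≈ 15.064% per month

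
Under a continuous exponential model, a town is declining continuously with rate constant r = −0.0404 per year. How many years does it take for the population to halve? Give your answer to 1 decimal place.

half-life ≈ 17.2 years

half-life = ln(2) / |r| = 0.69315 / 0.0404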